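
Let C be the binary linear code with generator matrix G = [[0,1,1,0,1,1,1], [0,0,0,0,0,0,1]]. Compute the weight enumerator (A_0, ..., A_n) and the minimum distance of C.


Weight distribution: A_0 = 1, A_1 = 1, A_4 = 1, A_5 = 1. Minimum distance d = 1.

Enumerate all 2^2 = 4 messages m ∈ F_2^2.
For each, compute codeword c = mG in F_2^7, then tally its weight.
  m = 00 → c = 0000000, weight = 0.
  m = 10 → c = 0110111, weight = 5.
  m = 01 → c = 0000001, weight = 1.
  m = 11 → c = 0110110, weight = 4.
Tally weights:
  weight 0: 1 codewords.
  weight 1: 1 codewords.
  weight 4: 1 codewords.
  weight 5: 1 codewords.
Minimum distance d = smallest w > 0 with A_w > 0 = 1.
Sanity: Σ A_w = 4 = 2^2 = 4 ✓.


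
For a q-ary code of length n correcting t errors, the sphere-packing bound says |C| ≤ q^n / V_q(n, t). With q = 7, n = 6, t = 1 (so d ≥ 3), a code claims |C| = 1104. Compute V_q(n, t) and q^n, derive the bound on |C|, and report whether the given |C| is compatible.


V_q(n, t) = 37, q^n = 117649, Hamming bound = 3179, |C| = 1104 ≤ bound (satisfied).

Step 1: Compute V_q(n, t) = Σ_{j=0}^1 C(n, j) (q−1)^j.
  j = 0: C(6,0)·(6)^0 = 1·1 = 1.
  j = 1: C(6,1)·(6)^1 = 6·6 = 36.
  V_q(n, t) = 1 + 36 = 37.
Step 2: q^n = 7^6 = 117649.
Step 3: Hamming bound ⌊q^n / V_q(n,t)⌋ = ⌊117649/37⌋ = 3179.
Step 4: Compare |C| = 1104 to 3179: satisfied.
The claimed |C| lies below the Hamming bound.


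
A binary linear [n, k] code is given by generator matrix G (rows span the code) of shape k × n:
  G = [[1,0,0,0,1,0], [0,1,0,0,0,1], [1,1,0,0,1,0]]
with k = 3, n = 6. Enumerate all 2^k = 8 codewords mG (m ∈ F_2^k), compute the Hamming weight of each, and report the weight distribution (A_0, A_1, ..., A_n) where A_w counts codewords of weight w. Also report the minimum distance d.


Weight distribution: A_0 = 1, A_1 = 2, A_2 = 2, A_3 = 2, A_4 = 1. Minimum distance d = 1.

Enumerate all 2^3 = 8 messages m ∈ F_2^3.
For each, compute codeword c = mG in F_2^6, then tally its weight.
  m = 000 → c = 000000, weight = 0.
  m = 100 → c = 100010, weight = 2.
  m = 010 → c = 010001, weight = 2.
  m = 110 → c = 110011, weight = 4.
  m = 001 → c = 110010, weight = 3.
  m = 101 → c = 010000, weight = 1.
  m = 011 → c = 100011, weight = 3.
  m = 111 → c = 000001, weight = 1.
Tally weights:
  weight 0: 1 codewords.
  weight 1: 2 codewords.
  weight 2: 2 codewords.
  weight 3: 2 codewords.
  weight 4: 1 codewords.
Minimum distance d = smallest w > 0 with A_w > 0 = 1.
Sanity: Σ A_w = 8 = 2^3 = 8 ✓.


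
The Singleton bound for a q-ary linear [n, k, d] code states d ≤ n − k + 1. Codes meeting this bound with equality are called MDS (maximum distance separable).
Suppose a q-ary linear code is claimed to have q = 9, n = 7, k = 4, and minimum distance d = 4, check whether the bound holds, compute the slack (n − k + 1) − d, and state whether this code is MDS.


Singleton RHS = n − k + 1 = 4, slack = 0, bound satisfied, MDS.

Singleton bound: d ≤ n − k + 1.
Here n = 7, k = 4, so n − k + 1 = 4.
Given d = 4, check d ≤ 4: YES.
Slack = (n − k + 1) − d = 0.
The code is MDS (slack = 0).
Description: the claimed parameters are [7, 4, 4]_9; such a code would be MDS (meets Singleton bound).


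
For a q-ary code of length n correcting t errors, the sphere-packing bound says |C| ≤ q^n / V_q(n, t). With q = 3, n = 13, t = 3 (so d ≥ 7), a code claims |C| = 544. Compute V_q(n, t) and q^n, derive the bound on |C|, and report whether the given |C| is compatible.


V_q(n, t) = 2627, q^n = 1594323, Hamming bound = 606, |C| = 544 ≤ bound (satisfied).

Step 1: Compute V_q(n, t) = Σ_{j=0}^3 C(n, j) (q−1)^j.
  j = 0: C(13,0)·(2)^0 = 1·1 = 1.
  j = 1: C(13,1)·(2)^1 = 13·2 = 26.
  j = 2: C(13,2)·(2)^2 = 78·4 = 312.
  j = 3: C(13,3)·(2)^3 = 286·8 = 2288.
  V_q(n, t) = 1 + 26 + 312 + 2288 = 2627.
Step 2: q^n = 3^13 = 1594323.
Step 3: Hamming bound ⌊q^n / V_q(n,t)⌋ = ⌊1594323/2627⌋ = 606.
Step 4: Compare |C| = 544 to 606: satisfied.
The claimed |C| lies below the Hamming bound.


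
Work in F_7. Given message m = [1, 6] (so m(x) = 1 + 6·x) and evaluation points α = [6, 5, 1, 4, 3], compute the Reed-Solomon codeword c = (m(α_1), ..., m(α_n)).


c = [2, 3, 0, 4, 5]

Message polynomial: m(x) = 1 + 6·x (mod 7).
For each evaluation point α_i, compute m(α_i) mod 7:
  α_1 = 6: Horner steps 6 → 2, so m(6) = 2.
  α_2 = 5: Horner steps 6 → 3, so m(5) = 3.
  α_3 = 1: Horner steps 6 → 0, so m(1) = 0.
  α_4 = 4: Horner steps 6 → 4, so m(4) = 4.
  α_5 = 3: Horner steps 6 → 5, so m(3) = 5.
Codeword c = [2, 3, 0, 4, 5] ∈ F_7^5.


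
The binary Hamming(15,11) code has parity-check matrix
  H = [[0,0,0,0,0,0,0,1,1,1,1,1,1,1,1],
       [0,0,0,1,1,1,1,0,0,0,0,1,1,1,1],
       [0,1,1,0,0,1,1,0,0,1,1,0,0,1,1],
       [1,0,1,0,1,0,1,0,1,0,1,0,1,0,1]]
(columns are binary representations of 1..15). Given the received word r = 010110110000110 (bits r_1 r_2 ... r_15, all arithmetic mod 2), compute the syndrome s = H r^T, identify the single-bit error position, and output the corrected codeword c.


s = (1, 1, 1, 1)^T, error position = 15, corrected codeword c = 010110110000111

Compute s = H r^T mod 2 one row at a time:
  s_1 = 1 + 0 + 0 + 0 + 0 + 1 + 1 + 0 = 3 ≡ 1 (mod 2).
  s_2 = 1 + 1 + 0 + 1 + 0 + 1 + 1 + 0 = 5 ≡ 1 (mod 2).
  s_3 = 1 + 0 + 0 + 1 + 0 + 0 + 1 + 0 = 3 ≡ 1 (mod 2).
  s_4 = 0 + 0 + 1 + 1 + 0 + 0 + 1 + 0 = 3 ≡ 1 (mod 2).
s = (1, 1, 1, 1)^T — this equals column 15 of H (binary 1111), so error is at position 15.
Correct: flip bit 15 of r = 010110110000110 to get c = 010110110000111.


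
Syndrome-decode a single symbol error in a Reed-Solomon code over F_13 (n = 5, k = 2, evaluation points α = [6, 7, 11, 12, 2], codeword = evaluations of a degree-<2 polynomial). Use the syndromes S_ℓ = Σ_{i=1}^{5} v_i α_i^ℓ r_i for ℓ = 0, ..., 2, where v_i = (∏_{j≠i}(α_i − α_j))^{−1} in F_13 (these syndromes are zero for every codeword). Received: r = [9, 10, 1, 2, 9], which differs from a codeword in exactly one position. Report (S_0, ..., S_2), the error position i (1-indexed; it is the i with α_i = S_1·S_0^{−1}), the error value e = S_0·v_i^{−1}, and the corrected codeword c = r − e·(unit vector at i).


S = (5, 10, 7), error at position 5, error magnitude e = 4, c = [9, 10, 1, 2, 5].

Step 1: column multipliers v_i = (∏_{j≠i}(α_i − α_j))^{−1} mod 13.
  i = 1 (α = 6): (6−7)(6−11)(6−12)(6−2) = (−1)·(−5)·(−6)·4 = −120 ≡ 10, so v_1 = 10^{−1} = 4 (mod 13).
  i = 2 (α = 7): (7−6)(7−11)(7−12)(7−2) = 1·(−4)·(−5)·5 = 100 ≡ 9, so v_2 = 9^{−1} = 3 (mod 13).
  i = 3 (α = 11): (11−6)(11−7)(11−12)(11−2) = 5·4·(−1)·9 = −180 ≡ 2, so v_3 = 2^{−1} = 7 (mod 13).
  i = 4 (α = 12): (12−6)(12−7)(12−11)(12−2) = 6·5·1·10 = 300 ≡ 1, so v_4 = 1^{−1} = 1 (mod 13).
  i = 5 (α = 2): (2−6)(2−7)(2−11)(2−12) = (−4)·(−5)·(−9)·(−10) = 1800 ≡ 6, so v_5 = 6^{−1} = 11 (mod 13).
  v = [4, 3, 7, 1, 11].
Step 2: syndromes of r = [9, 10, 1, 2, 9] (all sums mod 13).
  S_0 = Σ v_i r_i = 4·9 + 3·10 + 7·1 + 1·2 + 11·9 = 174 ≡ 5.
  S_1 = Σ v_i α_i r_i = 4·6·9 + 3·7·10 + 7·11·1 + 1·12·2 + 11·2·9 = 725 ≡ 10.
  α_i^2 mod 13 = [10, 10, 4, 1, 4].
  S_2 = Σ v_i α_i^2 r_i = 4·10·9 + 3·10·10 + 7·4·1 + 1·1·2 + 11·4·9 = 1086 ≡ 7.
  S = (5, 10, 7) ≠ 0, so r is not a codeword (an error is present).
Step 3: locate the error. For a single error e at position i, S_ℓ = v_i·e·α_i^ℓ, so α_err = S_1/S_0.
  S_0^{−1} = 5^{−1} = 8 (mod 13), so α_err = 10·8 = 80 ≡ 2 = α_5. Error position i = 5.
  Consistency check: S_2/S_1 = 7·4 = 28 ≡ 2 = α_err ✓ (single-error assumption holds).
Step 4: error magnitude e = S_0/v_5 = S_0·∏_{j≠5}(α_5 − α_j) = 5·6 = 30 ≡ 4 (mod 13).
Step 5: correct position 5: c_5 = r_5 − e = 9 − 4 ≡ 5 (mod 13). Hence c = [9, 10, 1, 2, 5].
  Check: interpolating c through the α_i gives m(x) = 3 + 1·x (degree < 2) with m(α_i) = c_i for every i, so c is indeed a codeword.


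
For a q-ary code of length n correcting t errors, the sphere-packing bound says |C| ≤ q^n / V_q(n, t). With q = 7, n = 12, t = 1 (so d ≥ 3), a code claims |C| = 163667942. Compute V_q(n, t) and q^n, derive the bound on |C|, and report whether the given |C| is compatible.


V_q(n, t) = 73, q^n = 13841287201, Hamming bound = 189606673, |C| = 163667942 ≤ bound (satisfied).

Step 1: Compute V_q(n, t) = Σ_{j=0}^1 C(n, j) (q−1)^j.
  j = 0: C(12,0)·(6)^0 = 1·1 = 1.
  j = 1: C(12,1)·(6)^1 = 12·6 = 72.
  V_q(n, t) = 1 + 72 = 73.
Step 2: q^n = 7^12 = 13841287201.
Step 3: Hamming bound ⌊q^n / V_q(n,t)⌋ = ⌊13841287201/73⌋ = 189606673.
Step 4: Compare |C| = 163667942 to 189606673: satisfied.
The claimed |C| lies below the Hamming bound.


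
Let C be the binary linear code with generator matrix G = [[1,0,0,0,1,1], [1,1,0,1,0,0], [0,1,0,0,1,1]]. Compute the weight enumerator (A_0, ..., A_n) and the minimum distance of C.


Weight distribution: A_0 = 1, A_1 = 1, A_2 = 1, A_3 = 3, A_4 = 2. Minimum distance d = 1.

Enumerate all 2^3 = 8 messages m ∈ F_2^3.
For each, compute codeword c = mG in F_2^6, then tally its weight.
  m = 000 → c = 000000, weight = 0.
  m = 100 → c = 100011, weight = 3.
  m = 010 → c = 110100, weight = 3.
  m = 110 → c = 010111, weight = 4.
  m = 001 → c = 010011, weight = 3.
  m = 101 → c = 110000, weight = 2.
  m = 011 → c = 100111, weight = 4.
  m = 111 → c = 000100, weight = 1.
Tally weights:
  weight 0: 1 codewords.
  weight 1: 1 codewords.
  weight 2: 1 codewords.
  weight 3: 3 codewords.
  weight 4: 2 codewords.
Minimum distance d = smallest w > 0 with A_w > 0 = 1.
Sanity: Σ A_w = 8 = 2^3 = 8 ✓.


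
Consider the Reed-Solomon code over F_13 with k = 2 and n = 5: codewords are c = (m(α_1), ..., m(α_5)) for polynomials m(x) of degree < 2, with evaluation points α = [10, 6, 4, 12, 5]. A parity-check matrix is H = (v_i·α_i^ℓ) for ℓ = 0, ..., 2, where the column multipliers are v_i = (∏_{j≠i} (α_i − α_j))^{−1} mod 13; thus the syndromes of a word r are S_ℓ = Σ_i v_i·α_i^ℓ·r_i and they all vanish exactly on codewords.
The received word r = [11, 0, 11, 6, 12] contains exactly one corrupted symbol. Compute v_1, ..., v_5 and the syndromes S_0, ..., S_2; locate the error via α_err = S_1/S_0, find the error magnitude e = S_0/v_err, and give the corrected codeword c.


S = (1, 10, 9), error at position 1, error magnitude e = 7, c = [4, 0, 11, 6, 12].

Step 1: column multipliers v_i = (∏_{j≠i}(α_i − α_j))^{−1} mod 13.
  i = 1 (α = 10): (10−6)(10−4)(10−12)(10−5) = 4·6·(−2)·5 = −240 ≡ 7, so v_1 = 7^{−1} = 2 (mod 13).
  i = 2 (α = 6): (6−10)(6−4)(6−12)(6−5) = (−4)·2·(−6)·1 = 48 ≡ 9, so v_2 = 9^{−1} = 3 (mod 13).
  i = 3 (α = 4): (4−10)(4−6)(4−12)(4−5) = (−6)·(−2)·(−8)·(−1) = 96 ≡ 5, so v_3 = 5^{−1} = 8 (mod 13).
  i = 4 (α = 12): (12−10)(12−6)(12−4)(12−5) = 2·6·8·7 = 672 ≡ 9, so v_4 = 9^{−1} = 3 (mod 13).
  i = 5 (α = 5): (5−10)(5−6)(5−4)(5−12) = (−5)·(−1)·1·(−7) = −35 ≡ 4, so v_5 = 4^{−1} = 10 (mod 13).
  v = [2, 3, 8, 3, 10].
Step 2: syndromes of r = [11, 0, 11, 6, 12] (all sums mod 13).
  S_0 = Σ v_i r_i = 2·11 + 3·0 + 8·11 + 3·6 + 10·12 = 248 ≡ 1.
  S_1 = Σ v_i α_i r_i = 2·10·11 + 3·6·0 + 8·4·11 + 3·12·6 + 10·5·12 = 1388 ≡ 10.
  α_i^2 mod 13 = [9, 10, 3, 1, 12].
  S_2 = Σ v_i α_i^2 r_i = 2·9·11 + 3·10·0 + 8·3·11 + 3·1·6 + 10·12·12 = 1920 ≡ 9.
  S = (1, 10, 9) ≠ 0, so r is not a codeword (an error is present).
Step 3: locate the error. For a single error e at position i, S_ℓ = v_i·e·α_i^ℓ, so α_err = S_1/S_0.
  S_0^{−1} = 1^{−1} = 1 (mod 13), so α_err = 10·1 = 10 ≡ 10 = α_1. Error position i = 1.
  Consistency check: S_2/S_1 = 9·4 = 36 ≡ 10 = α_err ✓ (single-error assumption holds).
Step 4: error magnitude e = S_0/v_1 = S_0·∏_{j≠1}(α_1 − α_j) = 1·7 = 7 ≡ 7 (mod 13).
Step 5: correct position 1: c_1 = r_1 − e = 11 − 7 ≡ 4 (mod 13). Hence c = [4, 0, 11, 6, 12].
  Check: interpolating c through the α_i gives m(x) = 7 + 1·x (degree < 2) with m(α_i) = c_i for every i, so c is indeed a codeword.


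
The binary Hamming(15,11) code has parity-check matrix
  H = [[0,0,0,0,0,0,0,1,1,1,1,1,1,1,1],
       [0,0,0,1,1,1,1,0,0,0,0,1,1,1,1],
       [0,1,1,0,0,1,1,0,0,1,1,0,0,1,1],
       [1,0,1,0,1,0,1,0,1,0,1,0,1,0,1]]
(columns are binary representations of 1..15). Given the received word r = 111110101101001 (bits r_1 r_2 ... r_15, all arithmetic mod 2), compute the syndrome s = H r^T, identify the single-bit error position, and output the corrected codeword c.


s = (0, 1, 1, 0)^T, error position = 6, corrected codeword c = 111111101101001

Compute s = H r^T mod 2 one row at a time:
  s_1 = 0 + 1 + 1 + 0 + 1 + 0 + 0 + 1 = 4 ≡ 0 (mod 2).
  s_2 = 1 + 1 + 0 + 1 + 1 + 0 + 0 + 1 = 5 ≡ 1 (mod 2).
  s_3 = 1 + 1 + 0 + 1 + 1 + 0 + 0 + 1 = 5 ≡ 1 (mod 2).
  s_4 = 1 + 1 + 1 + 1 + 1 + 0 + 0 + 1 = 6 ≡ 0 (mod 2).
s = (0, 1, 1, 0)^T — this equals column 6 of H (binary 0110), so error is at position 6.
Correct: flip bit 6 of r = 111110101101001 to get c = 111111101101001.


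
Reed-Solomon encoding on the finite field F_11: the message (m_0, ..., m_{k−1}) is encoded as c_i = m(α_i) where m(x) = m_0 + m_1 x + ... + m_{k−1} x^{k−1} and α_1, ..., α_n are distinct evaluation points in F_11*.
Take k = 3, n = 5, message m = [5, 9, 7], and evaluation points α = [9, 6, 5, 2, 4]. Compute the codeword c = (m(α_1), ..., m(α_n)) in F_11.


c = [4, 3, 5, 7, 10]

Message polynomial: m(x) = 5 + 9·x + 7·x^2 (mod 11).
For each evaluation point α_i, compute m(α_i) mod 11:
  α_1 = 9: Horner steps 7 → 6 → 4, so m(9) = 4.
  α_2 = 6: Horner steps 7 → 7 → 3, so m(6) = 3.
  α_3 = 5: Horner steps 7 → 0 → 5, so m(5) = 5.
  α_4 = 2: Horner steps 7 → 1 → 7, so m(2) = 7.
  α_5 = 4: Horner steps 7 → 4 → 10, so m(4) = 10.
Codeword c = [4, 3, 5, 7, 10] ∈ F_11^5.


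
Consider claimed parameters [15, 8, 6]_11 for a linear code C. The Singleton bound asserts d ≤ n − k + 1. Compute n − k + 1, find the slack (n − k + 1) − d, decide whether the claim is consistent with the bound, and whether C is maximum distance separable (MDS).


Singleton RHS = n − k + 1 = 8, slack = 2, bound satisfied, not MDS.

Singleton bound: d ≤ n − k + 1.
Here n = 15, k = 8, so n − k + 1 = 8.
Given d = 6, check d ≤ 8: YES.
Slack = (n − k + 1) − d = 2.
The code is NOT MDS (slack = 2 > 0).
Description: the claimed parameters are [15, 8, 6]_11; such a code would be non-MDS.


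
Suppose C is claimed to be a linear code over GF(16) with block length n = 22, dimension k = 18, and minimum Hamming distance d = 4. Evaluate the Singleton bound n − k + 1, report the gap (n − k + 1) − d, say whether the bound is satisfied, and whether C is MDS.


Singleton RHS = n − k + 1 = 5, slack = 1, bound satisfied, not MDS.

Singleton bound: d ≤ n − k + 1.
Here n = 22, k = 18, so n − k + 1 = 5.
Given d = 4, check d ≤ 5: YES.
Slack = (n − k + 1) − d = 1.
The code is NOT MDS (slack = 1 > 0).
Description: the claimed parameters are [22, 18, 4]_16; such a code would be non-MDS.


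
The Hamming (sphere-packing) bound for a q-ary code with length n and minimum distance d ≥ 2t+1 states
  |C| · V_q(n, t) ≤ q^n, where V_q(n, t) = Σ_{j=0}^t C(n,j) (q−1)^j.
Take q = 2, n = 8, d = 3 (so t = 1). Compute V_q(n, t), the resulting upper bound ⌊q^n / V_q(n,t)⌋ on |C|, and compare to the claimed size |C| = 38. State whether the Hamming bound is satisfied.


V_q(n, t) = 9, q^n = 256, Hamming bound = 28, |C| = 38 > bound (violated).

Step 1: Compute V_q(n, t) = Σ_{j=0}^1 C(n, j) (q−1)^j.
  j = 0: C(8,0)·(1)^0 = 1·1 = 1.
  j = 1: C(8,1)·(1)^1 = 8·1 = 8.
  V_q(n, t) = 1 + 8 = 9.
Step 2: q^n = 2^8 = 256.
Step 3: Hamming bound ⌊q^n / V_q(n,t)⌋ = ⌊256/9⌋ = 28.
Step 4: Compare |C| = 38 to 28: violated.
The claimed |C| lies above the Hamming bound, so no 2-ary code of length 8 with d ≥ 3 can have 38 codewords.


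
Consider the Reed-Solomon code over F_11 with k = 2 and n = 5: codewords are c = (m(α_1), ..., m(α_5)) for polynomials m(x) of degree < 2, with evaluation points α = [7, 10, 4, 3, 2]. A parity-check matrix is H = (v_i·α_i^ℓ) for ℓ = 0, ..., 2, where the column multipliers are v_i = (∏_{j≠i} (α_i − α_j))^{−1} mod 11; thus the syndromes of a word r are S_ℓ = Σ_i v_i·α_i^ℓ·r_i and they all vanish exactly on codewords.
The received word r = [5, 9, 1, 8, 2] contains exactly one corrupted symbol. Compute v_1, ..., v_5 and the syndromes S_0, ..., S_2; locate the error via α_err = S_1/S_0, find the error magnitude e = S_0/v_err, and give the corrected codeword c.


S = (9, 5, 4), error at position 4, error magnitude e = 1, c = [5, 9, 1, 7, 2].

Step 1: column multipliers v_i = (∏_{j≠i}(α_i − α_j))^{−1} mod 11.
  i = 1 (α = 7): (7−10)(7−4)(7−3)(7−2) = (−3)·3·4·5 = −180 ≡ 7, so v_1 = 7^{−1} = 8 (mod 11).
  i = 2 (α = 10): (10−7)(10−4)(10−3)(10−2) = 3·6·7·8 = 1008 ≡ 7, so v_2 = 7^{−1} = 8 (mod 11).
  i = 3 (α = 4): (4−7)(4−10)(4−3)(4−2) = (−3)·(−6)·1·2 = 36 ≡ 3, so v_3 = 3^{−1} = 4 (mod 11).
  i = 4 (α = 3): (3−7)(3−10)(3−4)(3−2) = (−4)·(−7)·(−1)·1 = −28 ≡ 5, so v_4 = 5^{−1} = 9 (mod 11).
  i = 5 (α = 2): (2−7)(2−10)(2−4)(2−3) = (−5)·(−8)·(−2)·(−1) = 80 ≡ 3, so v_5 = 3^{−1} = 4 (mod 11).
  v = [8, 8, 4, 9, 4].
Step 2: syndromes of r = [5, 9, 1, 8, 2] (all sums mod 11).
  S_0 = Σ v_i r_i = 8·5 + 8·9 + 4·1 + 9·8 + 4·2 = 196 ≡ 9.
  S_1 = Σ v_i α_i r_i = 8·7·5 + 8·10·9 + 4·4·1 + 9·3·8 + 4·2·2 = 1248 ≡ 5.
  α_i^2 mod 11 = [5, 1, 5, 9, 4].
  S_2 = Σ v_i α_i^2 r_i = 8·5·5 + 8·1·9 + 4·5·1 + 9·9·8 + 4·4·2 = 972 ≡ 4.
  S = (9, 5, 4) ≠ 0, so r is not a codeword (an error is present).
Step 3: locate the error. For a single error e at position i, S_ℓ = v_i·e·α_i^ℓ, so α_err = S_1/S_0.
  S_0^{−1} = 9^{−1} = 5 (mod 11), so α_err = 5·5 = 25 ≡ 3 = α_4. Error position i = 4.
  Consistency check: S_2/S_1 = 4·9 = 36 ≡ 3 = α_err ✓ (single-error assumption holds).
Step 4: error magnitude e = S_0/v_4 = S_0·∏_{j≠4}(α_4 − α_j) = 9·5 = 45 ≡ 1 (mod 11).
Step 5: correct position 4: c_4 = r_4 − e = 8 − 1 ≡ 7 (mod 11). Hence c = [5, 9, 1, 7, 2].
  Check: interpolating c through the α_i gives m(x) = 3 + 5·x (degree < 2) with m(α_i) = c_i for every i, so c is indeed a codeword.


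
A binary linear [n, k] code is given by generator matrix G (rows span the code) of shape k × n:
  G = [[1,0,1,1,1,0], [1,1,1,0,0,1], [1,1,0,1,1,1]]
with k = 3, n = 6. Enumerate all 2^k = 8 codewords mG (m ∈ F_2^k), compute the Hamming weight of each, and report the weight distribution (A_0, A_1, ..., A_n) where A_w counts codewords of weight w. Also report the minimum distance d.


Weight distribution: A_0 = 1, A_1 = 1, A_3 = 2, A_4 = 3, A_5 = 1. Minimum distance d = 1.

Enumerate all 2^3 = 8 messages m ∈ F_2^3.
For each, compute codeword c = mG in F_2^6, then tally its weight.
  m = 000 → c = 000000, weight = 0.
  m = 100 → c = 101110, weight = 4.
  m = 010 → c = 111001, weight = 4.
  m = 110 → c = 010111, weight = 4.
  m = 001 → c = 110111, weight = 5.
  m = 101 → c = 011001, weight = 3.
  m = 011 → c = 001110, weight = 3.
  m = 111 → c = 100000, weight = 1.
Tally weights:
  weight 0: 1 codewords.
  weight 1: 1 codewords.
  weight 3: 2 codewords.
  weight 4: 3 codewords.
  weight 5: 1 codewords.
Minimum distance d = smallest w > 0 with A_w > 0 = 1.
Sanity: Σ A_w = 8 = 2^3 = 8 ✓.


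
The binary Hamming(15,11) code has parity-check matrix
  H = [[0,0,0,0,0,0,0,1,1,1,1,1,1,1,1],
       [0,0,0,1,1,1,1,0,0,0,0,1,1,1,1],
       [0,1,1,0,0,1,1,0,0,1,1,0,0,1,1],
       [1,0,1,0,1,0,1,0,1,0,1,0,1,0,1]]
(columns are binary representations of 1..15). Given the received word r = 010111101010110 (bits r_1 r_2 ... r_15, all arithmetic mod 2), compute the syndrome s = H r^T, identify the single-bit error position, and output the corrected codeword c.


s = (0, 0, 1, 1)^T, error position = 3, corrected codeword c = 011111101010110

Compute s = H r^T mod 2 one row at a time:
  s_1 = 0 + 1 + 0 + 1 + 0 + 1 + 1 + 0 = 4 ≡ 0 (mod 2).
  s_2 = 1 + 1 + 1 + 1 + 0 + 1 + 1 + 0 = 6 ≡ 0 (mod 2).
  s_3 = 1 + 0 + 1 + 1 + 0 + 1 + 1 + 0 = 5 ≡ 1 (mod 2).
  s_4 = 0 + 0 + 1 + 1 + 1 + 1 + 1 + 0 = 5 ≡ 1 (mod 2).
s = (0, 0, 1, 1)^T — this equals column 3 of H (binary 0011), so error is at position 3.
Correct: flip bit 3 of r = 010111101010110 to get c = 011111101010110.


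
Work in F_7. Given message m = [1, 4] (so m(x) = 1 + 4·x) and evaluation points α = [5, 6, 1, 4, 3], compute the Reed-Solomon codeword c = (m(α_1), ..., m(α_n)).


c = [0, 4, 5, 3, 6]

Message polynomial: m(x) = 1 + 4·x (mod 7).
For each evaluation point α_i, compute m(α_i) mod 7:
  α_1 = 5: Horner steps 4 → 0, so m(5) = 0.
  α_2 = 6: Horner steps 4 → 4, so m(6) = 4.
  α_3 = 1: Horner steps 4 → 5, so m(1) = 5.
  α_4 = 4: Horner steps 4 → 3, so m(4) = 3.
  α_5 = 3: Horner steps 4 → 6, so m(3) = 6.
Codeword c = [0, 4, 5, 3, 6] ∈ F_7^5.


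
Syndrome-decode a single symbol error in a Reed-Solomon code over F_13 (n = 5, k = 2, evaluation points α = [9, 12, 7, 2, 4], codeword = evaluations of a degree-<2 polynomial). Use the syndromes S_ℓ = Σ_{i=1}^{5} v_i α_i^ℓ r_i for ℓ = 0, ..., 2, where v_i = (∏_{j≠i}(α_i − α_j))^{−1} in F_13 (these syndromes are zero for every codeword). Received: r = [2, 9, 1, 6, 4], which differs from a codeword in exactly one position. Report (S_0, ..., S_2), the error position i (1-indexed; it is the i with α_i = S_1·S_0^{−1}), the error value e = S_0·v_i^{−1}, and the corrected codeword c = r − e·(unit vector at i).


S = (5, 6, 2), error at position 1, error magnitude e = 3, c = [12, 9, 1, 6, 4].

Step 1: column multipliers v_i = (∏_{j≠i}(α_i − α_j))^{−1} mod 13.
  i = 1 (α = 9): (9−12)(9−7)(9−2)(9−4) = (−3)·2·7·5 = −210 ≡ 11, so v_1 = 11^{−1} = 6 (mod 13).
  i = 2 (α = 12): (12−9)(12−7)(12−2)(12−4) = 3·5·10·8 = 1200 ≡ 4, so v_2 = 4^{−1} = 10 (mod 13).
  i = 3 (α = 7): (7−9)(7−12)(7−2)(7−4) = (−2)·(−5)·5·3 = 150 ≡ 7, so v_3 = 7^{−1} = 2 (mod 13).
  i = 4 (α = 2): (2−9)(2−12)(2−7)(2−4) = (−7)·(−10)·(−5)·(−2) = 700 ≡ 11, so v_4 = 11^{−1} = 6 (mod 13).
  i = 5 (α = 4): (4−9)(4−12)(4−7)(4−2) = (−5)·(−8)·(−3)·2 = −240 ≡ 7, so v_5 = 7^{−1} = 2 (mod 13).
  v = [6, 10, 2, 6, 2].
Step 2: syndromes of r = [2, 9, 1, 6, 4] (all sums mod 13).
  S_0 = Σ v_i r_i = 6·2 + 10·9 + 2·1 + 6·6 + 2·4 = 148 ≡ 5.
  S_1 = Σ v_i α_i r_i = 6·9·2 + 10·12·9 + 2·7·1 + 6·2·6 + 2·4·4 = 1306 ≡ 6.
  α_i^2 mod 13 = [3, 1, 10, 4, 3].
  S_2 = Σ v_i α_i^2 r_i = 6·3·2 + 10·1·9 + 2·10·1 + 6·4·6 + 2·3·4 = 314 ≡ 2.
  S = (5, 6, 2) ≠ 0, so r is not a codeword (an error is present).
Step 3: locate the error. For a single error e at position i, S_ℓ = v_i·e·α_i^ℓ, so α_err = S_1/S_0.
  S_0^{−1} = 5^{−1} = 8 (mod 13), so α_err = 6·8 = 48 ≡ 9 = α_1. Error position i = 1.
  Consistency check: S_2/S_1 = 2·11 = 22 ≡ 9 = α_err ✓ (single-error assumption holds).
Step 4: error magnitude e = S_0/v_1 = S_0·∏_{j≠1}(α_1 − α_j) = 5·11 = 55 ≡ 3 (mod 13).
Step 5: correct position 1: c_1 = r_1 − e = 2 − 3 ≡ 12 (mod 13). Hence c = [12, 9, 1, 6, 4].
  Check: interpolating c through the α_i gives m(x) = 8 + 12·x (degree < 2) with m(α_i) = c_i for every i, so c is indeed a codeword.


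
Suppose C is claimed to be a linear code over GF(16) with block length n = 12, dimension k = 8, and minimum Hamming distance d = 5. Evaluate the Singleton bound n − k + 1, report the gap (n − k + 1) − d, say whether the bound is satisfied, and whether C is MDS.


Singleton RHS = n − k + 1 = 5, slack = 0, bound satisfied, MDS.

Singleton bound: d ≤ n − k + 1.
Here n = 12, k = 8, so n − k + 1 = 5.
Given d = 5, check d ≤ 5: YES.
Slack = (n − k + 1) − d = 0.
The code is MDS (slack = 0).
Description: the claimed parameters are [12, 8, 5]_16; such a code would be MDS (meets Singleton bound).


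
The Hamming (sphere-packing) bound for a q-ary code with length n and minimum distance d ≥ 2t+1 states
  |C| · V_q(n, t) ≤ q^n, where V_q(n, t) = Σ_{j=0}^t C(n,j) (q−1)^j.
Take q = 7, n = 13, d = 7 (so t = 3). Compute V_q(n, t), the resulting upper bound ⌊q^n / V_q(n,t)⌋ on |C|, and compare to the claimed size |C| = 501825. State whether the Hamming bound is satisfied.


V_q(n, t) = 64663, q^n = 96889010407, Hamming bound = 1498368, |C| = 501825 ≤ bound (satisfied).

Step 1: Compute V_q(n, t) = Σ_{j=0}^3 C(n, j) (q−1)^j.
  j = 0: C(13,0)·(6)^0 = 1·1 = 1.
  j = 1: C(13,1)·(6)^1 = 13·6 = 78.
  j = 2: C(13,2)·(6)^2 = 78·36 = 2808.
  j = 3: C(13,3)·(6)^3 = 286·216 = 61776.
  V_q(n, t) = 1 + 78 + 2808 + 61776 = 64663.
Step 2: q^n = 7^13 = 96889010407.
Step 3: Hamming bound ⌊q^n / V_q(n,t)⌋ = ⌊96889010407/64663⌋ = 1498368.
Step 4: Compare |C| = 501825 to 1498368: satisfied.
The claimed |C| lies below the Hamming bound.


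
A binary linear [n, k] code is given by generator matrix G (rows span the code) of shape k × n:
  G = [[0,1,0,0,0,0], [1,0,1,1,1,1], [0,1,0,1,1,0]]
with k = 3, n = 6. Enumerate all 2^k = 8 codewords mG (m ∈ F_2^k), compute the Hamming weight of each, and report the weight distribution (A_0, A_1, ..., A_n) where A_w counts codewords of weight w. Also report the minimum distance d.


Weight distribution: A_0 = 1, A_1 = 1, A_2 = 1, A_3 = 2, A_4 = 1, A_5 = 1, A_6 = 1. Minimum distance d = 1.

Enumerate all 2^3 = 8 messages m ∈ F_2^3.
For each, compute codeword c = mG in F_2^6, then tally its weight.
  m = 000 → c = 000000, weight = 0.
  m = 100 → c = 010000, weight = 1.
  m = 010 → c = 101111, weight = 5.
  m = 110 → c = 111111, weight = 6.
  m = 001 → c = 010110, weight = 3.
  m = 101 → c = 000110, weight = 2.
  m = 011 → c = 111001, weight = 4.
  m = 111 → c = 101001, weight = 3.
Tally weights:
  weight 0: 1 codewords.
  weight 1: 1 codewords.
  weight 2: 1 codewords.
  weight 3: 2 codewords.
  weight 4: 1 codewords.
  weight 5: 1 codewords.
  weight 6: 1 codewords.
Minimum distance d = smallest w > 0 with A_w > 0 = 1.
Sanity: Σ A_w = 8 = 2^3 = 8 ✓.


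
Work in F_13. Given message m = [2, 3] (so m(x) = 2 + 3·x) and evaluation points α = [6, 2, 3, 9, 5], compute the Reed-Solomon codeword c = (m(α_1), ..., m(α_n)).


c = [7, 8, 11, 3, 4]

Message polynomial: m(x) = 2 + 3·x (mod 13).
For each evaluation point α_i, compute m(α_i) mod 13:
  α_1 = 6: Horner steps 3 → 7, so m(6) = 7.
  α_2 = 2: Horner steps 3 → 8, so m(2) = 8.
  α_3 = 3: Horner steps 3 → 11, so m(3) = 11.
  α_4 = 9: Horner steps 3 → 3, so m(9) = 3.
  α_5 = 5: Horner steps 3 → 4, so m(5) = 4.
Codeword c = [7, 8, 11, 3, 4] ∈ F_13^5.


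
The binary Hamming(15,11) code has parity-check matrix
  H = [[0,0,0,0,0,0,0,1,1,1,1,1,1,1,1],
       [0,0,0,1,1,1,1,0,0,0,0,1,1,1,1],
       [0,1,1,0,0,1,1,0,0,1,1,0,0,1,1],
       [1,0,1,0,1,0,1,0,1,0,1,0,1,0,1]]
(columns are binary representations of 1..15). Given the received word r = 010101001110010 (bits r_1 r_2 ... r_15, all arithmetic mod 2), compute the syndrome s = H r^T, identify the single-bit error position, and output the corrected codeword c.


s = (0, 1, 1, 0)^T, error position = 6, corrected codeword c = 010100001110010

Compute s = H r^T mod 2 one row at a time:
  s_1 = 0 + 1 + 1 + 1 + 0 + 0 + 1 + 0 = 4 ≡ 0 (mod 2).
  s_2 = 1 + 0 + 1 + 0 + 0 + 0 + 1 + 0 = 3 ≡ 1 (mod 2).
  s_3 = 1 + 0 + 1 + 0 + 1 + 1 + 1 + 0 = 5 ≡ 1 (mod 2).
  s_4 = 0 + 0 + 0 + 0 + 1 + 1 + 0 + 0 = 2 ≡ 0 (mod 2).
s = (0, 1, 1, 0)^T — this equals column 6 of H (binary 0110), so error is at position 6.
Correct: flip bit 6 of r = 010101001110010 to get c = 010100001110010.


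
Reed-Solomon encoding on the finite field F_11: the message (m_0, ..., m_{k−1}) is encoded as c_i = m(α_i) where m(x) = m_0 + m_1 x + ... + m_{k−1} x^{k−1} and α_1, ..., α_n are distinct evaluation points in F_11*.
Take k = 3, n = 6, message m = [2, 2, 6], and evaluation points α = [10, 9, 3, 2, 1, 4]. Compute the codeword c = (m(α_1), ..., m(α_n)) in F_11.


c = [6, 0, 7, 8, 10, 7]

Message polynomial: m(x) = 2 + 2·x + 6·x^2 (mod 11).
For each evaluation point α_i, compute m(α_i) mod 11:
  α_1 = 10: Horner steps 6 → 7 → 6, so m(10) = 6.
  α_2 = 9: Horner steps 6 → 1 → 0, so m(9) = 0.
  α_3 = 3: Horner steps 6 → 9 → 7, so m(3) = 7.
  α_4 = 2: Horner steps 6 → 3 → 8, so m(2) = 8.
  α_5 = 1: Horner steps 6 → 8 → 10, so m(1) = 10.
  α_6 = 4: Horner steps 6 → 4 → 7, so m(4) = 7.
Codeword c = [6, 0, 7, 8, 10, 7] ∈ F_11^6.


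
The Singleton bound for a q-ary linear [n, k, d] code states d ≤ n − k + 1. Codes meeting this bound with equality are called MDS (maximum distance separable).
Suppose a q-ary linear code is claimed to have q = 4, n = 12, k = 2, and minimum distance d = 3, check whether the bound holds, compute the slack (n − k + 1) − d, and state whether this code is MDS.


Singleton RHS = n − k + 1 = 11, slack = 8, bound satisfied, not MDS.

Singleton bound: d ≤ n − k + 1.
Here n = 12, k = 2, so n − k + 1 = 11.
Given d = 3, check d ≤ 11: YES.
Slack = (n − k + 1) − d = 8.
The code is NOT MDS (slack = 8 > 0).
Description: the claimed parameters are [12, 2, 3]_4; such a code would be non-MDS.


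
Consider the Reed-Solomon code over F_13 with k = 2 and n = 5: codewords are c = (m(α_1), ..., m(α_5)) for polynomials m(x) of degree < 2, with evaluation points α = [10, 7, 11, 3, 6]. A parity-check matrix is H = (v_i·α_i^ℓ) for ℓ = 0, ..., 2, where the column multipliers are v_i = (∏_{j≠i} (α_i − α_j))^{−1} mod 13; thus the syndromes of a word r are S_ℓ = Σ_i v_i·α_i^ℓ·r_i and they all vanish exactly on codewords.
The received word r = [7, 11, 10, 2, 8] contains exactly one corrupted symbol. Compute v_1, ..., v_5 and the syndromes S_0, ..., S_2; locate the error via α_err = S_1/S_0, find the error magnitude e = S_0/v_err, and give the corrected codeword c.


S = (9, 1, 3), error at position 4, error magnitude e = 3, c = [7, 11, 10, 12, 8].

Step 1: column multipliers v_i = (∏_{j≠i}(α_i − α_j))^{−1} mod 13.
  i = 1 (α = 10): (10−7)(10−11)(10−3)(10−6) = 3·(−1)·7·4 = −84 ≡ 7, so v_1 = 7^{−1} = 2 (mod 13).
  i = 2 (α = 7): (7−10)(7−11)(7−3)(7−6) = (−3)·(−4)·4·1 = 48 ≡ 9, so v_2 = 9^{−1} = 3 (mod 13).
  i = 3 (α = 11): (11−10)(11−7)(11−3)(11−6) = 1·4·8·5 = 160 ≡ 4, so v_3 = 4^{−1} = 10 (mod 13).
  i = 4 (α = 3): (3−10)(3−7)(3−11)(3−6) = (−7)·(−4)·(−8)·(−3) = 672 ≡ 9, so v_4 = 9^{−1} = 3 (mod 13).
  i = 5 (α = 6): (6−10)(6−7)(6−11)(6−3) = (−4)·(−1)·(−5)·3 = −60 ≡ 5, so v_5 = 5^{−1} = 8 (mod 13).
  v = [2, 3, 10, 3, 8].
Step 2: syndromes of r = [7, 11, 10, 2, 8] (all sums mod 13).
  S_0 = Σ v_i r_i = 2·7 + 3·11 + 10·10 + 3·2 + 8·8 = 217 ≡ 9.
  S_1 = Σ v_i α_i r_i = 2·10·7 + 3·7·11 + 10·11·10 + 3·3·2 + 8·6·8 = 1873 ≡ 1.
  α_i^2 mod 13 = [9, 10, 4, 9, 10].
  S_2 = Σ v_i α_i^2 r_i = 2·9·7 + 3·10·11 + 10·4·10 + 3·9·2 + 8·10·8 = 1550 ≡ 3.
  S = (9, 1, 3) ≠ 0, so r is not a codeword (an error is present).
Step 3: locate the error. For a single error e at position i, S_ℓ = v_i·e·α_i^ℓ, so α_err = S_1/S_0.
  S_0^{−1} = 9^{−1} = 3 (mod 13), so α_err = 1·3 = 3 ≡ 3 = α_4. Error position i = 4.
  Consistency check: S_2/S_1 = 3·1 = 3 ≡ 3 = α_err ✓ (single-error assumption holds).
Step 4: error magnitude e = S_0/v_4 = S_0·∏_{j≠4}(α_4 − α_j) = 9·9 = 81 ≡ 3 (mod 13).
Step 5: correct position 4: c_4 = r_4 − e = 2 − 3 ≡ 12 (mod 13). Hence c = [7, 11, 10, 12, 8].
  Check: interpolating c through the α_i gives m(x) = 3 + 3·x (degree < 2) with m(α_i) = c_i for every i, so c is indeed a codeword.


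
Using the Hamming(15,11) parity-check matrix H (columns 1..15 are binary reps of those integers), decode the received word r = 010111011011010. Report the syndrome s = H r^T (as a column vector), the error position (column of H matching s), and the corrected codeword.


s = (1, 1, 0, 1)^T, error position = 13, corrected codeword c = 010111011011110

Compute s = H r^T mod 2 one row at a time:
  s_1 = 1 + 1 + 0 + 1 + 1 + 0 + 1 + 0 = 5 ≡ 1 (mod 2).
  s_2 = 1 + 1 + 1 + 0 + 1 + 0 + 1 + 0 = 5 ≡ 1 (mod 2).
  s_3 = 1 + 0 + 1 + 0 + 0 + 1 + 1 + 0 = 4 ≡ 0 (mod 2).
  s_4 = 0 + 0 + 1 + 0 + 1 + 1 + 0 + 0 = 3 ≡ 1 (mod 2).
s = (1, 1, 0, 1)^T — this equals column 13 of H (binary 1101), so error is at position 13.
Correct: flip bit 13 of r = 010111011011010 to get c = 010111011011110.


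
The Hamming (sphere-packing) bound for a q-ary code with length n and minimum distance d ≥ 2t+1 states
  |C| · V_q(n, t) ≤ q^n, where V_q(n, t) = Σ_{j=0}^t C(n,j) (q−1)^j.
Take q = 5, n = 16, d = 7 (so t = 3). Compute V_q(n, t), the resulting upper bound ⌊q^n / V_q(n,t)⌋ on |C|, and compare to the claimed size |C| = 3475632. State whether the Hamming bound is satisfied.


V_q(n, t) = 37825, q^n = 152587890625, Hamming bound = 4034048, |C| = 3475632 ≤ bound (satisfied).

Step 1: Compute V_q(n, t) = Σ_{j=0}^3 C(n, j) (q−1)^j.
  j = 0: C(16,0)·(4)^0 = 1·1 = 1.
  j = 1: C(16,1)·(4)^1 = 16·4 = 64.
  j = 2: C(16,2)·(4)^2 = 120·16 = 1920.
  j = 3: C(16,3)·(4)^3 = 560·64 = 35840.
  V_q(n, t) = 1 + 64 + 1920 + 35840 = 37825.
Step 2: q^n = 5^16 = 152587890625.
Step 3: Hamming bound ⌊q^n / V_q(n,t)⌋ = ⌊152587890625/37825⌋ = 4034048.
Step 4: Compare |C| = 3475632 to 4034048: satisfied.
The claimed |C| lies below the Hamming bound.


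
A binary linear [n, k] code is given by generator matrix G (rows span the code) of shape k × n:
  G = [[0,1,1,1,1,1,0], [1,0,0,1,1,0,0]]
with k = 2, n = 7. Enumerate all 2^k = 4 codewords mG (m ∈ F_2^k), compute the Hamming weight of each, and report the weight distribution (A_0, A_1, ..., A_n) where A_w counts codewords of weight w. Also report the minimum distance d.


Weight distribution: A_0 = 1, A_3 = 1, A_4 = 1, A_5 = 1. Minimum distance d = 3.

Enumerate all 2^2 = 4 messages m ∈ F_2^2.
For each, compute codeword c = mG in F_2^7, then tally its weight.
  m = 00 → c = 0000000, weight = 0.
  m = 10 → c = 0111110, weight = 5.
  m = 01 → c = 1001100, weight = 3.
  m = 11 → c = 1110010, weight = 4.
Tally weights:
  weight 0: 1 codewords.
  weight 3: 1 codewords.
  weight 4: 1 codewords.
  weight 5: 1 codewords.
Minimum distance d = smallest w > 0 with A_w > 0 = 3.
Sanity: Σ A_w = 4 = 2^2 = 4 ✓.


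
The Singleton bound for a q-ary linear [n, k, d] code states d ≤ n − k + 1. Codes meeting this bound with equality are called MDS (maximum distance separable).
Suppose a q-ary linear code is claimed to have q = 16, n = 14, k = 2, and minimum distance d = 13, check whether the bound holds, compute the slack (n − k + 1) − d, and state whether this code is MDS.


Singleton RHS = n − k + 1 = 13, slack = 0, bound satisfied, MDS.

Singleton bound: d ≤ n − k + 1.
Here n = 14, k = 2, so n − k + 1 = 13.
Given d = 13, check d ≤ 13: YES.
Slack = (n − k + 1) − d = 0.
The code is MDS (slack = 0).
Description: the claimed parameters are [14, 2, 13]_16; such a code would be MDS (meets Singleton bound).


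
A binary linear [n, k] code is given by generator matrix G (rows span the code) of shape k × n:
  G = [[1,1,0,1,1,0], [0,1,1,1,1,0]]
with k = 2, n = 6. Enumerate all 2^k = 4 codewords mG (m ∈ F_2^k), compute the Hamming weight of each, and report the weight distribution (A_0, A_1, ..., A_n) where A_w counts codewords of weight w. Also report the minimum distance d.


Weight distribution: A_0 = 1, A_2 = 1, A_4 = 2. Minimum distance d = 2.

Enumerate all 2^2 = 4 messages m ∈ F_2^2.
For each, compute codeword c = mG in F_2^6, then tally its weight.
  m = 00 → c = 000000, weight = 0.
  m = 10 → c = 110110, weight = 4.
  m = 01 → c = 011110, weight = 4.
  m = 11 → c = 101000, weight = 2.
Tally weights:
  weight 0: 1 codewords.
  weight 2: 1 codewords.
  weight 4: 2 codewords.
Minimum distance d = smallest w > 0 with A_w > 0 = 2.
Sanity: Σ A_w = 4 = 2^2 = 4 ✓.


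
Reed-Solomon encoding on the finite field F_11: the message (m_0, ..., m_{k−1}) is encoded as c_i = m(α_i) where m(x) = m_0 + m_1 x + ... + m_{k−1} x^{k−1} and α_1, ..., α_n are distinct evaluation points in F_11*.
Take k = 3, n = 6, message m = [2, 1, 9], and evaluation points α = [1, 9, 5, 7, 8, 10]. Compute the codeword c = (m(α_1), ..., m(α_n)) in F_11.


c = [1, 3, 1, 10, 3, 10]

Message polynomial: m(x) = 2 + 1·x + 9·x^2 (mod 11).
For each evaluation point α_i, compute m(α_i) mod 11:
  α_1 = 1: Horner steps 9 → 10 → 1, so m(1) = 1.
  α_2 = 9: Horner steps 9 → 5 → 3, so m(9) = 3.
  α_3 = 5: Horner steps 9 → 2 → 1, so m(5) = 1.
  α_4 = 7: Horner steps 9 → 9 → 10, so m(7) = 10.
  α_5 = 8: Horner steps 9 → 7 → 3, so m(8) = 3.
  α_6 = 10: Horner steps 9 → 3 → 10, so m(10) = 10.
Codeword c = [1, 3, 1, 10, 3, 10] ∈ F_11^6.


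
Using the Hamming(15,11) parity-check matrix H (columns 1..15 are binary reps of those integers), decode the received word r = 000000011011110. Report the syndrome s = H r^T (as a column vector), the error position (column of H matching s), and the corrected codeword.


s = (0, 1, 0, 1)^T, error position = 5, corrected codeword c = 000010011011110

Compute s = H r^T mod 2 one row at a time:
  s_1 = 1 + 1 + 0 + 1 + 1 + 1 + 1 + 0 = 6 ≡ 0 (mod 2).
  s_2 = 0 + 0 + 0 + 0 + 1 + 1 + 1 + 0 = 3 ≡ 1 (mod 2).
  s_3 = 0 + 0 + 0 + 0 + 0 + 1 + 1 + 0 = 2 ≡ 0 (mod 2).
  s_4 = 0 + 0 + 0 + 0 + 1 + 1 + 1 + 0 = 3 ≡ 1 (mod 2).
s = (0, 1, 0, 1)^T — this equals column 5 of H (binary 0101), so error is at position 5.
Correct: flip bit 5 of r = 000000011011110 to get c = 000010011011110.


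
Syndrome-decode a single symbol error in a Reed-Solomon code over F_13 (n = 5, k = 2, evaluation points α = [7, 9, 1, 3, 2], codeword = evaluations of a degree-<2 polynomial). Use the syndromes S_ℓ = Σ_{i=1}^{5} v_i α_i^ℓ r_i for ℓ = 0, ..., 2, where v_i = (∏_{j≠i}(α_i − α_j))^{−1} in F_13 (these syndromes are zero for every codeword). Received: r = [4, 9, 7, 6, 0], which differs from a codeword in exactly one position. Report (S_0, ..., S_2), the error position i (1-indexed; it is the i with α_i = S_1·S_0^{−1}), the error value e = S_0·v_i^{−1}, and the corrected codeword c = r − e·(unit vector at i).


S = (5, 6, 2), error at position 2, error magnitude e = 6, c = [4, 3, 7, 6, 0].

Step 1: column multipliers v_i = (∏_{j≠i}(α_i − α_j))^{−1} mod 13.
  i = 1 (α = 7): (7−9)(7−1)(7−3)(7−2) = (−2)·6·4·5 = −240 ≡ 7, so v_1 = 7^{−1} = 2 (mod 13).
  i = 2 (α = 9): (9−7)(9−1)(9−3)(9−2) = 2·8·6·7 = 672 ≡ 9, so v_2 = 9^{−1} = 3 (mod 13).
  i = 3 (α = 1): (1−7)(1−9)(1−3)(1−2) = (−6)·(−8)·(−2)·(−1) = 96 ≡ 5, so v_3 = 5^{−1} = 8 (mod 13).
  i = 4 (α = 3): (3−7)(3−9)(3−1)(3−2) = (−4)·(−6)·2·1 = 48 ≡ 9, so v_4 = 9^{−1} = 3 (mod 13).
  i = 5 (α = 2): (2−7)(2−9)(2−1)(2−3) = (−5)·(−7)·1·(−1) = −35 ≡ 4, so v_5 = 4^{−1} = 10 (mod 13).
  v = [2, 3, 8, 3, 10].
Step 2: syndromes of r = [4, 9, 7, 6, 0] (all sums mod 13).
  S_0 = Σ v_i r_i = 2·4 + 3·9 + 8·7 + 3·6 + 10·0 = 109 ≡ 5.
  S_1 = Σ v_i α_i r_i = 2·7·4 + 3·9·9 + 8·1·7 + 3·3·6 + 10·2·0 = 409 ≡ 6.
  α_i^2 mod 13 = [10, 3, 1, 9, 4].
  S_2 = Σ v_i α_i^2 r_i = 2·10·4 + 3·3·9 + 8·1·7 + 3·9·6 + 10·4·0 = 379 ≡ 2.
  S = (5, 6, 2) ≠ 0, so r is not a codeword (an error is present).
Step 3: locate the error. For a single error e at position i, S_ℓ = v_i·e·α_i^ℓ, so α_err = S_1/S_0.
  S_0^{−1} = 5^{−1} = 8 (mod 13), so α_err = 6·8 = 48 ≡ 9 = α_2. Error position i = 2.
  Consistency check: S_2/S_1 = 2·11 = 22 ≡ 9 = α_err ✓ (single-error assumption holds).
Step 4: error magnitude e = S_0/v_2 = S_0·∏_{j≠2}(α_2 − α_j) = 5·9 = 45 ≡ 6 (mod 13).
Step 5: correct position 2: c_2 = r_2 − e = 9 − 6 ≡ 3 (mod 13). Hence c = [4, 3, 7, 6, 0].
  Check: interpolating c through the α_i gives m(x) = 1 + 6·x (degree < 2) with m(α_i) = c_i for every i, so c is indeed a codeword.
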